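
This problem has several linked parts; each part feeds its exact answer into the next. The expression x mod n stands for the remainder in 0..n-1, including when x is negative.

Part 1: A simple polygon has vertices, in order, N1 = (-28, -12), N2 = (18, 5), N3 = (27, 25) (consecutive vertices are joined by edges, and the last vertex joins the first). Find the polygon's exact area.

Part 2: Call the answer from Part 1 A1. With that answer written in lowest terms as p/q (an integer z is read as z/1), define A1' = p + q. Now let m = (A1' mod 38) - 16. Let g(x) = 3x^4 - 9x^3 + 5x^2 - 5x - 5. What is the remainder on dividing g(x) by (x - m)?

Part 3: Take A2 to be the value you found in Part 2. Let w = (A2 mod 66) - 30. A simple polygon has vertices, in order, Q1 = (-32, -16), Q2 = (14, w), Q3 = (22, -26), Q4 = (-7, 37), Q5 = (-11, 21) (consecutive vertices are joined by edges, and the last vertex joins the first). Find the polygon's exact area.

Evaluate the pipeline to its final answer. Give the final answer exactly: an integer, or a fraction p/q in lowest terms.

1475

Part 1: cross terms: (-28*5 - 18*-12)=76, (18*25 - 27*5)=315, (27*-12 - -28*25)=376; twice the area = |767| = 767; area = 767/2; answer 767/2
Part 2: A1 = 767/2; threaded value p + q = 769; m = -7; remainder = value at the root: 3*(-7)^4 - 9*(-7)^3 + 5*(-7)^2 - 5*(-7)^1 - 5 = (7203) + (3087) + (245) + (35) + (-5) = 10565; answer 10565
Part 3: A2 = 10565; w = -25; cross terms: (-32*-25 - 14*-16)=1024, (14*-26 - 22*-25)=186, (22*37 - -7*-26)=632, (-7*21 - -11*37)=260, (-11*-16 - -32*21)=848; twice the area = |2950| = 2950; area = 1475; answer 1475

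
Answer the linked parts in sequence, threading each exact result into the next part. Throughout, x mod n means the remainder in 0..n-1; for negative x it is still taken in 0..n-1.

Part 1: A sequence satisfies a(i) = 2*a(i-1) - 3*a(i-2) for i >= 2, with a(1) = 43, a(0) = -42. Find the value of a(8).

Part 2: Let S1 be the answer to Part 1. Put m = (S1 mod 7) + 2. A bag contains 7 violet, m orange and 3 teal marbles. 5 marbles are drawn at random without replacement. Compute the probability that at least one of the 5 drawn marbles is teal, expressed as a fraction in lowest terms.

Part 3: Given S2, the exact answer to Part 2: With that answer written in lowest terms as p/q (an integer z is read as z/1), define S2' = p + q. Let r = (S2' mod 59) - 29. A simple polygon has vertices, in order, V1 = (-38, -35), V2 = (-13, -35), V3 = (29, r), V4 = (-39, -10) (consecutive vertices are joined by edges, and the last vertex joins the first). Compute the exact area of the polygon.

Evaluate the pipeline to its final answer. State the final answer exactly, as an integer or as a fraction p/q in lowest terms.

2403/2

Part 1: a(2) = 2*(43) - 3*(-42) = 212; iterating: a(2)=212, a(3)=295, a(4)=-46, a(5)=-977, a(6)=-1816, a(7)=-701, a(8)=4046; answer 4046
Part 2: S1 = 4046; m = 2; total draws C(12,5) = 792; complement C(9,5) = 126; favorable 792 - 126 = 666; P = 37/44; answer 37/44
Part 3: S2 = 37/44; threaded value p + q = 81; r = -7; cross terms: (-38*-35 - -13*-35)=875, (-13*-7 - 29*-35)=1106, (29*-10 - -39*-7)=-563, (-39*-35 - -38*-10)=985; twice the area = |2403| = 2403; area = 2403/2; answer 2403/2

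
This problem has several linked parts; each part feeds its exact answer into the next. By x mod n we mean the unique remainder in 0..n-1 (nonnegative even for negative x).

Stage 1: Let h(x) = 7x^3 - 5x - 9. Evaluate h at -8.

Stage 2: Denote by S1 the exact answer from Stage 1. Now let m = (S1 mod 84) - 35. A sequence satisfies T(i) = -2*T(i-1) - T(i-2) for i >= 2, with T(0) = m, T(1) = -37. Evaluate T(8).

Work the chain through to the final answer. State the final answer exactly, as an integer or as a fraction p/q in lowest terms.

128

Stage 1: 7*(-8)^3 - 5*(-8)^1 - 9 = (-3584) + (40) + (-9) = -3553; answer -3553
Stage 2: S1 = -3553; m = 24; T(2) = -2*(-37) - 1*(24) = 50; iterating: T(2)=50, T(3)=-63, T(4)=76, T(5)=-89, T(6)=102, T(7)=-115, T(8)=128; answer 128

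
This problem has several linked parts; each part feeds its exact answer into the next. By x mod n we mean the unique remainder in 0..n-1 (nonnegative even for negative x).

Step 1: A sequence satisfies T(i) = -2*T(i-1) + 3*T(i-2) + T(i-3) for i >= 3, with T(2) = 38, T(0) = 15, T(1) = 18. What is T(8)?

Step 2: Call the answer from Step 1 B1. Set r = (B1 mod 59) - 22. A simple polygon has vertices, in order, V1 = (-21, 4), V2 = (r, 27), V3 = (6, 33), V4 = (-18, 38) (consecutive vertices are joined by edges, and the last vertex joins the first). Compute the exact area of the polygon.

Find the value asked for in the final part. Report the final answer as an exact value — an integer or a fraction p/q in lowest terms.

1457/2

Step 1: T(3) = -2*(38) + 3*(18) + 1*(15) = -7; iterating: T(3)=-7, T(4)=146, T(5)=-275, T(6)=981, T(7)=-2641, T(8)=7950; answer 7950
Step 2: B1 = 7950; r = 22; cross terms: (-21*27 - 22*4)=-655, (22*33 - 6*27)=564, (6*38 - -18*33)=822, (-18*4 - -21*38)=726; twice the area = |1457| = 1457; area = 1457/2; answer 1457/2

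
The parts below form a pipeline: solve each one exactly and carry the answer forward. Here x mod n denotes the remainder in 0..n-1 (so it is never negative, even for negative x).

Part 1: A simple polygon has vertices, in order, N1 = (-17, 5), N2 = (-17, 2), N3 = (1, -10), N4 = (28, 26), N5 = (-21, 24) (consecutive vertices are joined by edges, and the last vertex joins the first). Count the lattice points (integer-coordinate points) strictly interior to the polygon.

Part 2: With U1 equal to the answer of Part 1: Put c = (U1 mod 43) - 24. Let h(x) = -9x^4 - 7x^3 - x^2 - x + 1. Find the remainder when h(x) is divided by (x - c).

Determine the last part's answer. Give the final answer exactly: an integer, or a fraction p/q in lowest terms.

-17

Part 1: cross terms: (-17*2 - -17*5)=51, (-17*-10 - 1*2)=168, (1*26 - 28*-10)=306, (28*24 - -21*26)=1218, (-21*5 - -17*24)=303; twice the area = |2046| = 2046; area = 1023; boundary points = 3 + 6 + 9 + 1 + 1 = 20; strictly interior points = area - boundary/2 + 1 = 1014; answer 1014
Part 2: U1 = 1014; c = 1; remainder = value at the root: -9*(1)^4 - 7*(1)^3 - 1*(1)^2 - 1*(1)^1 + 1 = (-9) + (-7) + (-1) + (-1) + (1) = -17; answer -17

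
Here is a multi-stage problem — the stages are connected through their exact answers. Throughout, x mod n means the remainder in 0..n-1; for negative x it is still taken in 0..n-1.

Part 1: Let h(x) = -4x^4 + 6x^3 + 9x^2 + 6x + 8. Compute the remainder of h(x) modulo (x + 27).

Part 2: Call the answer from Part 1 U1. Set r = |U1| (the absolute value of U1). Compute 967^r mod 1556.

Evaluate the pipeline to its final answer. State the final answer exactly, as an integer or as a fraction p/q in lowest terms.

Part 1: remainder = value at the root: -4*(-27)^4 + 6*(-27)^3 + 9*(-27)^2 + 6*(-27)^1 + 8 = (-2125764) + (-118098) + (6561) + (-162) + (8) = -2237455; answer -2237455
Part 2: U1 = -2237455; r = 2237455; squarings mod 1556: 967^1=967, 967^2=1489, 967^4=1377, 967^8=921, 967^16=221, 967^32=605, 967^64=365, 967^128=965, 967^256=737, 967^512=125, 967^1024=65, 967^2048=1113, 967^4096=193, 967^8192=1461, 967^16384=1245, 967^32768=249, 967^65536=1317, 967^131072=1105, 967^262144=1121, 967^524288=949, 967^1048576=1233, 967^2097152=77; 967^2237455 = 967^1 * 967^2 * 967^4 * 967^8 * 967^1024 * 967^8192 * 967^131072 * 967^2097152 = 943 (mod 1556); answer 943

943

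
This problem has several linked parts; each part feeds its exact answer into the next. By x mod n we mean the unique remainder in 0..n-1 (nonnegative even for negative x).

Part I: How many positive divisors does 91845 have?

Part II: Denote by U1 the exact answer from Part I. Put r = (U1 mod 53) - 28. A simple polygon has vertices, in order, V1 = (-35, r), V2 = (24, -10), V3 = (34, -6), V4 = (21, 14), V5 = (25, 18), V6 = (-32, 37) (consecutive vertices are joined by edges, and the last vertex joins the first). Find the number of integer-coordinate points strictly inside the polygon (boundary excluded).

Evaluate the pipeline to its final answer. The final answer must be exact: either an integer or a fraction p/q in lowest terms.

2085

Part I: 91845 = 3^2 * 5 * 13 * 157; number of divisors = (2+1) * (1+1) * (1+1) * (1+1) = 24; answer 24
Part II: U1 = 24; r = -4; cross terms: (-35*-10 - 24*-4)=446, (24*-6 - 34*-10)=196, (34*14 - 21*-6)=602, (21*18 - 25*14)=28, (25*37 - -32*18)=1501, (-32*-4 - -35*37)=1423; twice the area = |4196| = 4196; area = 2098; boundary points = 1 + 2 + 1 + 4 + 19 + 1 = 28; strictly interior points = area - boundary/2 + 1 = 2085; answer 2085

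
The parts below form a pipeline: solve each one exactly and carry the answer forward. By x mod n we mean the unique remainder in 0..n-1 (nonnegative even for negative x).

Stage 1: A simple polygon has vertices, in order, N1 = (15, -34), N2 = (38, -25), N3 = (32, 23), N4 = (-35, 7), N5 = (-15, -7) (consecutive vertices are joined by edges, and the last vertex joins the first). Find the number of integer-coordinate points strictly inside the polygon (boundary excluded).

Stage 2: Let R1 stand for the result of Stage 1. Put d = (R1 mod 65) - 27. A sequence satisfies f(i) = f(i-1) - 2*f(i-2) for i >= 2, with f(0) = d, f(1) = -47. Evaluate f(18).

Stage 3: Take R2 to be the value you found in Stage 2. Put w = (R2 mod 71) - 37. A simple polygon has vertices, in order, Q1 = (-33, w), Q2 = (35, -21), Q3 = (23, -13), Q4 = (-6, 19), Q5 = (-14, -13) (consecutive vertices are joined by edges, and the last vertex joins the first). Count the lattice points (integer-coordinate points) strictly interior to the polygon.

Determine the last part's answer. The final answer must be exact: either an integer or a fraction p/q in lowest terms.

981

Stage 1: cross terms: (15*-25 - 38*-34)=917, (38*23 - 32*-25)=1674, (32*7 - -35*23)=1029, (-35*-7 - -15*7)=350, (-15*-34 - 15*-7)=615; twice the area = |4585| = 4585; area = 4585/2; boundary points = 1 + 6 + 1 + 2 + 3 = 13; strictly interior points = area - boundary/2 + 1 = 2287; answer 2287
Stage 2: R1 = 2287; d = -15; f(2) = 1*(-47) - 2*(-15) = -17; iterating: f(2)=-17, f(3)=77, f(4)=111, f(5)=-43, f(6)=-265, f(7)=-179, f(8)=351, f(9)=709, f(10)=7, f(11)=-1411, f(12)=-1425, f(13)=1397, f(14)=4247, f(15)=1453, f(16)=-7041, f(17)=-9947, f(18)=4135; answer 4135
Stage 3: R2 = 4135; w = -20; cross terms: (-33*-21 - 35*-20)=1393, (35*-13 - 23*-21)=28, (23*19 - -6*-13)=359, (-6*-13 - -14*19)=344, (-14*-20 - -33*-13)=-149; twice the area = |1975| = 1975; area = 1975/2; boundary points = 1 + 4 + 1 + 8 + 1 = 15; strictly interior points = area - boundary/2 + 1 = 981; answer 981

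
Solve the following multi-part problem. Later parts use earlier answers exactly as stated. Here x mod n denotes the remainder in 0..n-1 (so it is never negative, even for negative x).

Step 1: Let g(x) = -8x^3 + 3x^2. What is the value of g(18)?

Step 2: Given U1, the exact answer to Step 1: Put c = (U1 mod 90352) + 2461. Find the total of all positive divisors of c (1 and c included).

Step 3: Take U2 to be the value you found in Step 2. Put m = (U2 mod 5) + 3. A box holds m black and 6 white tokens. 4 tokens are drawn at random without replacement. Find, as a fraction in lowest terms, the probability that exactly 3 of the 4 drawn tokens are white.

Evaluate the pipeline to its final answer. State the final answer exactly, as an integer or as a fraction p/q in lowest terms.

10/21

Step 1: -8*(18)^3 + 3*(18)^2 = (-46656) + (972) = -45684; answer -45684
Step 2: U1 = -45684; c = 47129; 47129 is prime, so its only divisors are 1 and 47129; sigma = 1 + 47129 = 47130; answer 47130
Step 3: U2 = 47130; m = 3; total draws C(9,4) = 126; favorable C(6,3)*C(3,1) = 60; P = 10/21; answer 10/21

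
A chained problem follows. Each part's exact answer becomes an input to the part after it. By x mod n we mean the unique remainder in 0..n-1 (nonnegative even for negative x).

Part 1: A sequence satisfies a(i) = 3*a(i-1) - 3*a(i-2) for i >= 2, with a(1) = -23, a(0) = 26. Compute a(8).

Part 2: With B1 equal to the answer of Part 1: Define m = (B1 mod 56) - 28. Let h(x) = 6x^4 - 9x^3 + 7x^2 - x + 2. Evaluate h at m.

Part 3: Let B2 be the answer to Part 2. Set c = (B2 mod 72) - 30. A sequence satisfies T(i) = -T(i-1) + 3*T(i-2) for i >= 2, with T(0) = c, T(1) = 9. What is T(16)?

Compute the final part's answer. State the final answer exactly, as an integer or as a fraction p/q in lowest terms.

3636357

Part 1: a(2) = 3*(-23) - 3*(26) = -147; iterating: a(2)=-147, a(3)=-372, a(4)=-675, a(5)=-909, a(6)=-702, a(7)=621, a(8)=3969; answer 3969
Part 2: B1 = 3969; m = 21; 6*(21)^4 - 9*(21)^3 + 7*(21)^2 - 1*(21)^1 + 2 = (1166886) + (-83349) + (3087) + (-21) + (2) = 1086605; answer 1086605
Part 3: B2 = 1086605; c = 23; T(2) = -1*(9) + 3*(23) = 60; iterating: T(2)=60, T(3)=-33, T(4)=213, T(5)=-312, T(6)=951, T(7)=-1887, T(8)=4740, T(9)=-10401, T(10)=24621, T(11)=-55824, T(12)=129687, T(13)=-297159, T(14)=686220, T(15)=-1577697, T(16)=3636357; answer 3636357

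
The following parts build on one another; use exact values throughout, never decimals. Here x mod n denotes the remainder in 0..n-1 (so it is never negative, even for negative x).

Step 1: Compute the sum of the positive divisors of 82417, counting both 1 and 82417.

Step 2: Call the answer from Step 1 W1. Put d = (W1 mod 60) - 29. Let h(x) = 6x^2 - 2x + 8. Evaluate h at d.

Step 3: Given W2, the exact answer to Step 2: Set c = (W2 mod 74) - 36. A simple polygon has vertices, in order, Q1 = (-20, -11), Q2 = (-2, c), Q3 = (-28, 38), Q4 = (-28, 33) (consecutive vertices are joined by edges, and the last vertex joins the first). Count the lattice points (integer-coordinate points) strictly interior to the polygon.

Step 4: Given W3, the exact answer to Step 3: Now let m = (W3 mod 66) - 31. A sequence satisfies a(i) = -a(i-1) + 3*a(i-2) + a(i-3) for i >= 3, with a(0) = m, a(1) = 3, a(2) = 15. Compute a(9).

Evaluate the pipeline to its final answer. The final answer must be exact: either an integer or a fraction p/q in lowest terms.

-3209

Step 1: 82417 = 73 * 1129; sigma = (1 + 73) * (1 + 1129) = 74 * 1130 = 83620; answer 83620
Step 2: W1 = 83620; d = 11; 6*(11)^2 - 2*(11)^1 + 8 = (726) + (-22) + (8) = 712; answer 712
Step 3: W2 = 712; c = 10; cross terms: (-20*10 - -2*-11)=-222, (-2*38 - -28*10)=204, (-28*33 - -28*38)=140, (-28*-11 - -20*33)=968; twice the area = |1090| = 1090; area = 545; boundary points = 3 + 2 + 5 + 4 = 14; strictly interior points = area - boundary/2 + 1 = 539; answer 539
Step 4: W3 = 539; m = -20; a(3) = -1*(15) + 3*(3) + 1*(-20) = -26; iterating: a(3)=-26, a(4)=74, a(5)=-137, a(6)=333, a(7)=-670, a(8)=1532, a(9)=-3209; answer -3209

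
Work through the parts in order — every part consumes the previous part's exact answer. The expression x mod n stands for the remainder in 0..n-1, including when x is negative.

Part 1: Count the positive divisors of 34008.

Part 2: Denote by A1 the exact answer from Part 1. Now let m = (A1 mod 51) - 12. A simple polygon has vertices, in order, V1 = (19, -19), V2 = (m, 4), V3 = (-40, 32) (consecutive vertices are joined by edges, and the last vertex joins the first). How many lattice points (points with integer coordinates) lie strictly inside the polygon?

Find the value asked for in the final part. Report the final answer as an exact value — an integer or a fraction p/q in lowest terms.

Part 1: 34008 = 2^3 * 3 * 13 * 109; number of divisors = (3+1) * (1+1) * (1+1) * (1+1) = 32; answer 32
Part 2: A1 = 32; m = 20; cross terms: (19*4 - 20*-19)=456, (20*32 - -40*4)=800, (-40*-19 - 19*32)=152; twice the area = |1408| = 1408; area = 704; boundary points = 1 + 4 + 1 = 6; strictly interior points = area - boundary/2 + 1 = 702; answer 702

702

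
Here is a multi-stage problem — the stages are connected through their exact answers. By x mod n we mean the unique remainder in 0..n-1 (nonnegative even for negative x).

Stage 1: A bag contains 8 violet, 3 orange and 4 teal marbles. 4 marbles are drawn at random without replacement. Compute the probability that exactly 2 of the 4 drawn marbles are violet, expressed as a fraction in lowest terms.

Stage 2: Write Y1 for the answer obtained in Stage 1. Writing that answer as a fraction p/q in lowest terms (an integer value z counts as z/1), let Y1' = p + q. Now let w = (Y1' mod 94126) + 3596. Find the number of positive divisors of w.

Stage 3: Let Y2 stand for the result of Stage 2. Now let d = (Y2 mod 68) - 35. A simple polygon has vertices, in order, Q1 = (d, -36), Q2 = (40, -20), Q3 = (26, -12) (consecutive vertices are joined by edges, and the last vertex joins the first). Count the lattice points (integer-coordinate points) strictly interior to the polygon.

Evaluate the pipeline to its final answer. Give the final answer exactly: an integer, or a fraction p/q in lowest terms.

Stage 1: total draws C(15,4) = 1365; favorable C(8,2)*C(7,2) = 588; P = 28/65; answer 28/65
Stage 2: Y1 = 28/65; threaded value p + q = 93; w = 3689; 3689 = 7 * 17 * 31; number of divisors = (1+1) * (1+1) * (1+1) = 8; answer 8
Stage 3: Y2 = 8; d = -27; cross terms: (-27*-20 - 40*-36)=1980, (40*-12 - 26*-20)=40, (26*-36 - -27*-12)=-1260; twice the area = |760| = 760; area = 380; boundary points = 1 + 2 + 1 = 4; strictly interior points = area - boundary/2 + 1 = 379; answer 379

379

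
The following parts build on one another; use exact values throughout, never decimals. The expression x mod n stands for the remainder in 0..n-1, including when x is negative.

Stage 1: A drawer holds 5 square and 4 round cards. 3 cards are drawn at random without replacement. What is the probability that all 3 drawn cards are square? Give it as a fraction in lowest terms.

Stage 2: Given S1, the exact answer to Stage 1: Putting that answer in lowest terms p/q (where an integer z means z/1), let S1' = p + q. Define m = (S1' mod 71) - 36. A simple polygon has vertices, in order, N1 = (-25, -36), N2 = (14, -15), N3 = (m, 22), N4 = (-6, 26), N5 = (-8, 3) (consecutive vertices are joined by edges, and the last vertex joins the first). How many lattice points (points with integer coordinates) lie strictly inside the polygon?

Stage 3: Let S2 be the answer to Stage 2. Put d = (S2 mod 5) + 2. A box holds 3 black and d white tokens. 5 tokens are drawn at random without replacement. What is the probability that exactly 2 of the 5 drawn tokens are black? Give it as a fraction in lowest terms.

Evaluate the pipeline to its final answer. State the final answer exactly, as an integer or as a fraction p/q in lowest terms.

Stage 1: total draws C(9,3) = 84; favorable C(5,3) = 10; P = 5/42; answer 5/42
Stage 2: S1 = 5/42; threaded value p + q = 47; m = 11; cross terms: (-25*-15 - 14*-36)=879, (14*22 - 11*-15)=473, (11*26 - -6*22)=418, (-6*3 - -8*26)=190, (-8*-36 - -25*3)=363; twice the area = |2323| = 2323; area = 2323/2; boundary points = 3 + 1 + 1 + 1 + 1 = 7; strictly interior points = area - boundary/2 + 1 = 1159; answer 1159
Stage 3: S2 = 1159; d = 6; total draws C(9,5) = 126; favorable C(3,2)*C(6,3) = 60; P = 10/21; answer 10/21

10/21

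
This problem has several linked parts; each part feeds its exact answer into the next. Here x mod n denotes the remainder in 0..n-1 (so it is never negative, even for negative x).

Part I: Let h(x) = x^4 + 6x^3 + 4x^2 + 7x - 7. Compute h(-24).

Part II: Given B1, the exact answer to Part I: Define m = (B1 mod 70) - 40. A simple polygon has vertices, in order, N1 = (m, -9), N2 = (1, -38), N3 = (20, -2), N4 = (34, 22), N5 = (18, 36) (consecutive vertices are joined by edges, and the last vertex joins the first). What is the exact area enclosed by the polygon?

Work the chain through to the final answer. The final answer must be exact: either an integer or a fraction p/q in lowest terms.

4087/2

Part I: 1*(-24)^4 + 6*(-24)^3 + 4*(-24)^2 + 7*(-24)^1 - 7 = (331776) + (-82944) + (2304) + (-168) + (-7) = 250961; answer 250961
Part II: B1 = 250961; m = -29; cross terms: (-29*-38 - 1*-9)=1111, (1*-2 - 20*-38)=758, (20*22 - 34*-2)=508, (34*36 - 18*22)=828, (18*-9 - -29*36)=882; twice the area = |4087| = 4087; area = 4087/2; answer 4087/2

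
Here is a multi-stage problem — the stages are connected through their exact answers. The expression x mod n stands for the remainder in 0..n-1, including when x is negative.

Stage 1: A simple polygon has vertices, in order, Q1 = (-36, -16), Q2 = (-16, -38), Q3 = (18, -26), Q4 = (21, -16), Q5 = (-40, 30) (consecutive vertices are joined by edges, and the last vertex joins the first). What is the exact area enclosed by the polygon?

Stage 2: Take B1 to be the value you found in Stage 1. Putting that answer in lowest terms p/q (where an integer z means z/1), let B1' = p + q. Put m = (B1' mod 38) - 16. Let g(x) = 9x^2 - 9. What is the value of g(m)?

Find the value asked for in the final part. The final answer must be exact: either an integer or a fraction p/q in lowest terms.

2016

Stage 1: cross terms: (-36*-38 - -16*-16)=1112, (-16*-26 - 18*-38)=1100, (18*-16 - 21*-26)=258, (21*30 - -40*-16)=-10, (-40*-16 - -36*30)=1720; twice the area = |4180| = 4180; area = 2090; answer 2090
Stage 2: B1 = 2090; threaded value p + q = 2091; m = -15; 9*(-15)^2 - 9 = (2025) + (-9) = 2016; answer 2016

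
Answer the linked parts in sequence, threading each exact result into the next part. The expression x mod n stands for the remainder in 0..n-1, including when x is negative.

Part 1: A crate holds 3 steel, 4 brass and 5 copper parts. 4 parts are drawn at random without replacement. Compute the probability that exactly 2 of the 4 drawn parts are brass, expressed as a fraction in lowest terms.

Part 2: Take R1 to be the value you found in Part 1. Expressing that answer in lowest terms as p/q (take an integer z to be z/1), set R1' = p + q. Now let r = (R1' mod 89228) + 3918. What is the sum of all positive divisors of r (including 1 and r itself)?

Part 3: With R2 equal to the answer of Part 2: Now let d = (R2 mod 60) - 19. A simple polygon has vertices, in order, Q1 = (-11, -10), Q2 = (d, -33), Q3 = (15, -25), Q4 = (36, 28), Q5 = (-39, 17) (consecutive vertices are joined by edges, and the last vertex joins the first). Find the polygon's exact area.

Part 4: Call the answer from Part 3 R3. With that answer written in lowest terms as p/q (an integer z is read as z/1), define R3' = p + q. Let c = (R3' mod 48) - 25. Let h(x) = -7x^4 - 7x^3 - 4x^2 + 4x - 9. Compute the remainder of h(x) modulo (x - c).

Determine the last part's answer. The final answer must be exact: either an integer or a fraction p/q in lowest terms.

Part 1: total draws C(12,4) = 495; favorable C(4,2)*C(8,2) = 168; P = 56/165; answer 56/165
Part 2: R1 = 56/165; threaded value p + q = 221; r = 4139; 4139 is prime, so its only divisors are 1 and 4139; sigma = 1 + 4139 = 4140; answer 4140
Part 3: R2 = 4140; d = -19; cross terms: (-11*-33 - -19*-10)=173, (-19*-25 - 15*-33)=970, (15*28 - 36*-25)=1320, (36*17 - -39*28)=1704, (-39*-10 - -11*17)=577; twice the area = |4744| = 4744; area = 2372; answer 2372
Part 4: R3 = 2372; threaded value p + q = 2373; c = -4; remainder = value at the root: -7*(-4)^4 - 7*(-4)^3 - 4*(-4)^2 + 4*(-4)^1 - 9 = (-1792) + (448) + (-64) + (-16) + (-9) = -1433; answer -1433

-1433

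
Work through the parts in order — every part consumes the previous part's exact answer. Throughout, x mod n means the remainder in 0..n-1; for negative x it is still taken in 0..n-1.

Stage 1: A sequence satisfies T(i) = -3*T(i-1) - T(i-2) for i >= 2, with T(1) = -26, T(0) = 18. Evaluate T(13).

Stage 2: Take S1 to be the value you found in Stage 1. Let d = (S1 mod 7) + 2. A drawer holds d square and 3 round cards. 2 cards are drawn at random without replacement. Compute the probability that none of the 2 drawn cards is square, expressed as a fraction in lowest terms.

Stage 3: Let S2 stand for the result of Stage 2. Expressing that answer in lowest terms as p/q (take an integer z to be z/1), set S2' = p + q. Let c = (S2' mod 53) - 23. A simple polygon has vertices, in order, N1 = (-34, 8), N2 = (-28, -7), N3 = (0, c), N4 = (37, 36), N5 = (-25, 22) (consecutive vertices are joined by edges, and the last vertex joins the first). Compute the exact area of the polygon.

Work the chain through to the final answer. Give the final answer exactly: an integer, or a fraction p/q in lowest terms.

3179/2

Stage 1: T(2) = -3*(-26) - 1*(18) = 60; iterating: T(2)=60, T(3)=-154, T(4)=402, T(5)=-1052, T(6)=2754, T(7)=-7210, T(8)=18876, T(9)=-49418, T(10)=129378, T(11)=-338716, T(12)=886770, T(13)=-2321594; answer -2321594
Stage 2: S1 = -2321594; d = 7; total draws C(10,2) = 45; favorable C(3,2) = 3; P = 1/15; answer 1/15
Stage 3: S2 = 1/15; threaded value p + q = 16; c = -7; cross terms: (-34*-7 - -28*8)=462, (-28*-7 - 0*-7)=196, (0*36 - 37*-7)=259, (37*22 - -25*36)=1714, (-25*8 - -34*22)=548; twice the area = |3179| = 3179; area = 3179/2; answer 3179/2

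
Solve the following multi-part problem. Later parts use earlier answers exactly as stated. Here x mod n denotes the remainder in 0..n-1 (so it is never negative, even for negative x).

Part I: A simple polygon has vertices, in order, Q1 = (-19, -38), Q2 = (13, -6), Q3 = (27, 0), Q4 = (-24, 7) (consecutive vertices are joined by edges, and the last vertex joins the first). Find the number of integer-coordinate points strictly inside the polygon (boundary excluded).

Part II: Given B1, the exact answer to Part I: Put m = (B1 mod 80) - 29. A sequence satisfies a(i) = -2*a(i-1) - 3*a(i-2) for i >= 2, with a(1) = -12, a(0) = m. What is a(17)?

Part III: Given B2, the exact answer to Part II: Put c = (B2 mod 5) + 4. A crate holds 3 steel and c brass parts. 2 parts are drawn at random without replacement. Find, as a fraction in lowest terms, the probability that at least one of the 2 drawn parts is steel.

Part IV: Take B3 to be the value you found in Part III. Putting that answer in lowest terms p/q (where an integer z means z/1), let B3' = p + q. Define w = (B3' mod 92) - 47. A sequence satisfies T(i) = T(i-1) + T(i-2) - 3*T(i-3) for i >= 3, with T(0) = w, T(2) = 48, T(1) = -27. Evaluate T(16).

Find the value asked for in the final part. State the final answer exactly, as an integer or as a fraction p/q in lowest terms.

-1248

Part I: cross terms: (-19*-6 - 13*-38)=608, (13*0 - 27*-6)=162, (27*7 - -24*0)=189, (-24*-38 - -19*7)=1045; twice the area = |2004| = 2004; area = 1002; boundary points = 32 + 2 + 1 + 5 = 40; strictly interior points = area - boundary/2 + 1 = 983; answer 983
Part II: B1 = 983; m = -6; a(2) = -2*(-12) - 3*(-6) = 42; iterating: a(2)=42, a(3)=-48, a(4)=-30, a(5)=204, a(6)=-318, a(7)=24, a(8)=906, a(9)=-1884, a(10)=1050, a(11)=3552, a(12)=-10254, a(13)=9852, a(14)=11058, a(15)=-51672, a(16)=70170, a(17)=14676; answer 14676
Part III: B2 = 14676; c = 5; total draws C(8,2) = 28; complement C(5,2) = 10; favorable 28 - 10 = 18; P = 9/14; answer 9/14
Part IV: B3 = 9/14; threaded value p + q = 23; w = -24; T(3) = 1*(48) + 1*(-27) - 3*(-24) = 93; iterating: T(3)=93, T(4)=222, T(5)=171, T(6)=114, T(7)=-381, T(8)=-780, T(9)=-1503, T(10)=-1140, T(11)=-303, T(12)=3066, T(13)=6183, T(14)=10158, T(15)=7143, T(16)=-1248; answer -1248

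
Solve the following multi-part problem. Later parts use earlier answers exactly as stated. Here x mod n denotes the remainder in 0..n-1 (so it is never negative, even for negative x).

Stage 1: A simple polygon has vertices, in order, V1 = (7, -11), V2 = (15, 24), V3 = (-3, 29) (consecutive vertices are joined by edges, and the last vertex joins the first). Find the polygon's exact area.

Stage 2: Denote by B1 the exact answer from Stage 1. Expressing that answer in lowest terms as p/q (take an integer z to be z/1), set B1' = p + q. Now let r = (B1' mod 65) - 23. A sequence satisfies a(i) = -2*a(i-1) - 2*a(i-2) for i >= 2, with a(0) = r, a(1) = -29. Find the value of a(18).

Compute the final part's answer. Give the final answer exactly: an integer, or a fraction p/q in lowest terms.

Stage 1: cross terms: (7*24 - 15*-11)=333, (15*29 - -3*24)=507, (-3*-11 - 7*29)=-170; twice the area = |670| = 670; area = 335; answer 335
Stage 2: B1 = 335; threaded value p + q = 336; r = -12; a(2) = -2*(-29) - 2*(-12) = 82; iterating: a(2)=82, a(3)=-106, a(4)=48, a(5)=116, a(6)=-328, a(7)=424, a(8)=-192, a(9)=-464, a(10)=1312, a(11)=-1696, a(12)=768, a(13)=1856, a(14)=-5248, a(15)=6784, a(16)=-3072, a(17)=-7424, a(18)=20992; answer 20992

20992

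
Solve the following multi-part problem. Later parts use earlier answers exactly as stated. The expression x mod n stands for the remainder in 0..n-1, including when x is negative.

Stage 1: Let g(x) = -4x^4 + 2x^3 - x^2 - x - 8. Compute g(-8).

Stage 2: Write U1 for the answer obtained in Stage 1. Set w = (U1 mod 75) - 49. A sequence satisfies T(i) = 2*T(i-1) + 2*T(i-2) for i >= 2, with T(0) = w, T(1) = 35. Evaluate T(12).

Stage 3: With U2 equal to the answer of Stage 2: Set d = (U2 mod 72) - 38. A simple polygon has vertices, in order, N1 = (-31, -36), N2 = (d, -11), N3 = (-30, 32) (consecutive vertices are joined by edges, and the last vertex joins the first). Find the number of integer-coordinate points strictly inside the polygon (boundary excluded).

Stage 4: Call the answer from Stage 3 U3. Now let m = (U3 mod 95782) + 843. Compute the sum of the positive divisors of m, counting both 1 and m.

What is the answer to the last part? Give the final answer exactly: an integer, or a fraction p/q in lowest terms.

Stage 1: -4*(-8)^4 + 2*(-8)^3 - 1*(-8)^2 - 1*(-8)^1 - 8 = (-16384) + (-1024) + (-64) + (8) + (-8) = -17472; answer -17472
Stage 2: U1 = -17472; w = -46; T(2) = 2*(35) + 2*(-46) = -22; iterating: T(2)=-22, T(3)=26, T(4)=8, T(5)=68, T(6)=152, T(7)=440, T(8)=1184, T(9)=3248, T(10)=8864, T(11)=24224, T(12)=66176; answer 66176
Stage 3: U2 = 66176; d = -30; cross terms: (-31*-11 - -30*-36)=-739, (-30*32 - -30*-11)=-1290, (-30*-36 - -31*32)=2072; twice the area = |43| = 43; area = 43/2; boundary points = 1 + 43 + 1 = 45; strictly interior points = area - boundary/2 + 1 = 0; answer 0
Stage 4: U3 = 0; m = 843; 843 = 3 * 281; sigma = (1 + 3) * (1 + 281) = 4 * 282 = 1128; answer 1128

1128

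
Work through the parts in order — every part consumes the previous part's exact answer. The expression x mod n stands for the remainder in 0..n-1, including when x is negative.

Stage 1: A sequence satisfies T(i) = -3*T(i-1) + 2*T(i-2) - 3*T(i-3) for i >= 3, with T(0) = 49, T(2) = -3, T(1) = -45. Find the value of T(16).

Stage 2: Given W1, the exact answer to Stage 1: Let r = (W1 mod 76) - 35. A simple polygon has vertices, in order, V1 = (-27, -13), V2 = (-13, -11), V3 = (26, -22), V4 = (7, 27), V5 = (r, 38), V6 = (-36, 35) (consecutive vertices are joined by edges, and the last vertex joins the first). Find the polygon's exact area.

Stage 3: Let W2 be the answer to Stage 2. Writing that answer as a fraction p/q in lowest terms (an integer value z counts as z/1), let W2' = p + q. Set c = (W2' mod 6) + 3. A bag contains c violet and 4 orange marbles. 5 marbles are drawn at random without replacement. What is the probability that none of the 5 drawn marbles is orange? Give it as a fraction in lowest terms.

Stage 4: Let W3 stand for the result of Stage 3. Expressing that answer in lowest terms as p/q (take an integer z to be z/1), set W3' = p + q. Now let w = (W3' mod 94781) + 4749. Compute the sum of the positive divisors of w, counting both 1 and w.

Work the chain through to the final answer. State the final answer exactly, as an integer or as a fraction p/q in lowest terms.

9000

Stage 1: T(3) = -3*(-3) + 2*(-45) - 3*(49) = -228; iterating: T(3)=-228, T(4)=813, T(5)=-2886, T(6)=10968, T(7)=-41115, T(8)=153939, T(9)=-576951, T(10)=2162076, T(11)=-8101947, T(12)=30360846, T(13)=-113772660, T(14)=426345513, T(15)=-1597664397, T(16)=5987002197; answer 5987002197
Stage 2: W1 = 5987002197; r = 18; cross terms: (-27*-11 - -13*-13)=128, (-13*-22 - 26*-11)=572, (26*27 - 7*-22)=856, (7*38 - 18*27)=-220, (18*35 - -36*38)=1998, (-36*-13 - -27*35)=1413; twice the area = |4747| = 4747; area = 4747/2; answer 4747/2
Stage 3: W2 = 4747/2; threaded value p + q = 4749; c = 6; total draws C(10,5) = 252; favorable C(6,5) = 6; P = 1/42; answer 1/42
Stage 4: W3 = 1/42; threaded value p + q = 43; w = 4792; 4792 = 2^3 * 599; sigma = (1 + 2 + 4 + 8) * (1 + 599) = 15 * 600 = 9000; answer 9000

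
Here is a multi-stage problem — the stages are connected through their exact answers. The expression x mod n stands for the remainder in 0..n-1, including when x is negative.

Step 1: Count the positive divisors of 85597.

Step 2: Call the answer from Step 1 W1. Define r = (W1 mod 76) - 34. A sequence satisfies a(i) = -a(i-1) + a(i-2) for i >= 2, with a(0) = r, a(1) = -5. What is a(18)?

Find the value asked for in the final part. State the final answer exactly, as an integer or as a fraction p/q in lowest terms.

-38184

Step 1: 85597 is prime, so its only divisors are 1 and 85597; count = 2; answer 2
Step 2: W1 = 2; r = -32; a(2) = -1*(-5) + 1*(-32) = -27; iterating: a(2)=-27, a(3)=22, a(4)=-49, a(5)=71, a(6)=-120, a(7)=191, a(8)=-311, a(9)=502, a(10)=-813, a(11)=1315, a(12)=-2128, a(13)=3443, a(14)=-5571, a(15)=9014, a(16)=-14585, a(17)=23599, a(18)=-38184; answer -38184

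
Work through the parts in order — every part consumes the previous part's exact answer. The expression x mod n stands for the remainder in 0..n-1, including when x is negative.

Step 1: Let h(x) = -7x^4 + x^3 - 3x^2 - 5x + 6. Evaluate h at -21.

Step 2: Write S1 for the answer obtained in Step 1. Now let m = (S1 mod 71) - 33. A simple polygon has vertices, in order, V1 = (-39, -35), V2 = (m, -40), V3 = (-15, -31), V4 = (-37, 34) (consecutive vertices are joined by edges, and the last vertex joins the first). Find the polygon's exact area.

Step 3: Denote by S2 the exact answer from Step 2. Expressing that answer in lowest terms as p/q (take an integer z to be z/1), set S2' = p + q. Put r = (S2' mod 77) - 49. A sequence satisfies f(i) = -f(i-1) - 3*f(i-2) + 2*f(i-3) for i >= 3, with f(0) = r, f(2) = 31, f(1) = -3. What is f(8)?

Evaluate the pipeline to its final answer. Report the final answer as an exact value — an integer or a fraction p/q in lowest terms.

2623

Step 1: -7*(-21)^4 + 1*(-21)^3 - 3*(-21)^2 - 5*(-21)^1 + 6 = (-1361367) + (-9261) + (-1323) + (105) + (6) = -1371840; answer -1371840
Step 2: S1 = -1371840; m = -11; cross terms: (-39*-40 - -11*-35)=1175, (-11*-31 - -15*-40)=-259, (-15*34 - -37*-31)=-1657, (-37*-35 - -39*34)=2621; twice the area = |1880| = 1880; area = 940; answer 940
Step 3: S2 = 940; threaded value p + q = 941; r = -32; f(3) = -1*(31) - 3*(-3) + 2*(-32) = -86; iterating: f(3)=-86, f(4)=-13, f(5)=333, f(6)=-466, f(7)=-559, f(8)=2623; answer 2623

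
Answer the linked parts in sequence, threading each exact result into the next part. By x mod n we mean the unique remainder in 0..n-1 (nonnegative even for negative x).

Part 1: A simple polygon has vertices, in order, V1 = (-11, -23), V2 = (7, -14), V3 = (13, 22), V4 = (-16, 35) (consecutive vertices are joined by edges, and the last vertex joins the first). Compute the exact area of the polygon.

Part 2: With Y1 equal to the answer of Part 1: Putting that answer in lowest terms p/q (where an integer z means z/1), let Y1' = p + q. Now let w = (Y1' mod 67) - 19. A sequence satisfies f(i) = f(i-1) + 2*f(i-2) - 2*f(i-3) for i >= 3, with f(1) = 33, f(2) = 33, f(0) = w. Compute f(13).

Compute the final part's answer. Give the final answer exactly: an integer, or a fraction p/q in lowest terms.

Part 1: cross terms: (-11*-14 - 7*-23)=315, (7*22 - 13*-14)=336, (13*35 - -16*22)=807, (-16*-23 - -11*35)=753; twice the area = |2211| = 2211; area = 2211/2; answer 2211/2
Part 2: Y1 = 2211/2; threaded value p + q = 2213; w = -17; f(3) = 1*(33) + 2*(33) - 2*(-17) = 133; iterating: f(3)=133, f(4)=133, f(5)=333, f(6)=333, f(7)=733, f(8)=733, f(9)=1533, f(10)=1533, f(11)=3133, f(12)=3133, f(13)=6333; answer 6333

6333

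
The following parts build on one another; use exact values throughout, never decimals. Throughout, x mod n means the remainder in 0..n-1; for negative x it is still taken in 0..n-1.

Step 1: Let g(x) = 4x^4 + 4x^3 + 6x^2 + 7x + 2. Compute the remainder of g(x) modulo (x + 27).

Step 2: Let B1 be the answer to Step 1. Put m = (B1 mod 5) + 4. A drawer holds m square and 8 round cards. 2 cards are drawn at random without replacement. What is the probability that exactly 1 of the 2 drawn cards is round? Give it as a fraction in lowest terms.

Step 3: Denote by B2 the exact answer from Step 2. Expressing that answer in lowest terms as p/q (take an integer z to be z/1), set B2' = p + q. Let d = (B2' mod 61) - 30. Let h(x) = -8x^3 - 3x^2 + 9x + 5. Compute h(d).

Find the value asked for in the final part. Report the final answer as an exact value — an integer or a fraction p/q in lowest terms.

2539

Step 1: remainder = value at the root: 4*(-27)^4 + 4*(-27)^3 + 6*(-27)^2 + 7*(-27)^1 + 2 = (2125764) + (-78732) + (4374) + (-189) + (2) = 2051219; answer 2051219
Step 2: B1 = 2051219; m = 8; total draws C(16,2) = 120; favorable C(8,1)*C(8,1) = 64; P = 8/15; answer 8/15
Step 3: B2 = 8/15; threaded value p + q = 23; d = -7; -8*(-7)^3 - 3*(-7)^2 + 9*(-7)^1 + 5 = (2744) + (-147) + (-63) + (5) = 2539; answer 2539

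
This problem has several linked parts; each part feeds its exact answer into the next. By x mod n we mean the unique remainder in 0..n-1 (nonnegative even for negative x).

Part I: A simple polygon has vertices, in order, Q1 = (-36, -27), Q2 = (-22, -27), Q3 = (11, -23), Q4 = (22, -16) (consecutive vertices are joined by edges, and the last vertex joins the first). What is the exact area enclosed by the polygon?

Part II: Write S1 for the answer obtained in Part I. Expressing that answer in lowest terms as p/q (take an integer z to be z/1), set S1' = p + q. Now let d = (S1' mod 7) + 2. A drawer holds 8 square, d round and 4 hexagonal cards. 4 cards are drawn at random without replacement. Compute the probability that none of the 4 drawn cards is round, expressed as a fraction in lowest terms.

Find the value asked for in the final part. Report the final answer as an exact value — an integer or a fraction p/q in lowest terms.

45/91

Part I: cross terms: (-36*-27 - -22*-27)=378, (-22*-23 - 11*-27)=803, (11*-16 - 22*-23)=330, (22*-27 - -36*-16)=-1170; twice the area = |341| = 341; area = 341/2; answer 341/2
Part II: S1 = 341/2; threaded value p + q = 343; d = 2; total draws C(14,4) = 1001; favorable C(12,4) = 495; P = 45/91; answer 45/91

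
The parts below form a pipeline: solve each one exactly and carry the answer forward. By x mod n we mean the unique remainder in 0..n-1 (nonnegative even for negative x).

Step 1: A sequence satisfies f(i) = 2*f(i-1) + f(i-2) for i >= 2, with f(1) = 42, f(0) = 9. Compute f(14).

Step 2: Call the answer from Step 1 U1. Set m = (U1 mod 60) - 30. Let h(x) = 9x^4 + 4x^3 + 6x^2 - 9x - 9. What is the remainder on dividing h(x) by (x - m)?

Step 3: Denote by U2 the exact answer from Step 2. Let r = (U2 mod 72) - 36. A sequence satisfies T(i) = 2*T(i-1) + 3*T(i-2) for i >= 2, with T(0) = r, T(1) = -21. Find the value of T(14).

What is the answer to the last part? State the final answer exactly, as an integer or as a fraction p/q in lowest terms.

Step 1: f(2) = 2*(42) + 1*(9) = 93; iterating: f(2)=93, f(3)=228, f(4)=549, f(5)=1326, f(6)=3201, f(7)=7728, f(8)=18657, f(9)=45042, f(10)=108741, f(11)=262524, f(12)=633789, f(13)=1530102, f(14)=3693993; answer 3693993
Step 2: U1 = 3693993; m = 3; remainder = value at the root: 9*(3)^4 + 4*(3)^3 + 6*(3)^2 - 9*(3)^1 - 9 = (729) + (108) + (54) + (-27) + (-9) = 855; answer 855
Step 3: U2 = 855; r = 27; T(2) = 2*(-21) + 3*(27) = 39; iterating: T(2)=39, T(3)=15, T(4)=147, T(5)=339, T(6)=1119, T(7)=3255, T(8)=9867, T(9)=29499, T(10)=88599, T(11)=265695, T(12)=797187, T(13)=2391459, T(14)=7174479; answer 7174479

7174479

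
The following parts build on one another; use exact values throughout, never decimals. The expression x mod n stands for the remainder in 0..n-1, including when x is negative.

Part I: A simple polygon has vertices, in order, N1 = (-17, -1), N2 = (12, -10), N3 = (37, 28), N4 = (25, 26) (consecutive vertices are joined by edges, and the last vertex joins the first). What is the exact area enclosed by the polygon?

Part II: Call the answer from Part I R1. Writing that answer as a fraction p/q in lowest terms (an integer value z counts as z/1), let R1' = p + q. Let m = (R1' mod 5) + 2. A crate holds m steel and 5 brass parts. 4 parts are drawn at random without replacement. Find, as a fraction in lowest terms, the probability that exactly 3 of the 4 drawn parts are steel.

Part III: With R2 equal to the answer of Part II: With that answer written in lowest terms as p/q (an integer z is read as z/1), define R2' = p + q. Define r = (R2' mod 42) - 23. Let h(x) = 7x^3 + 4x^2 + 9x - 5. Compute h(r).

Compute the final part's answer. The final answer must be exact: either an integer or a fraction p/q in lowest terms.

Part I: cross terms: (-17*-10 - 12*-1)=182, (12*28 - 37*-10)=706, (37*26 - 25*28)=262, (25*-1 - -17*26)=417; twice the area = |1567| = 1567; area = 1567/2; answer 1567/2
Part II: R1 = 1567/2; threaded value p + q = 1569; m = 6; total draws C(11,4) = 330; favorable C(6,3)*C(5,1) = 100; P = 10/33; answer 10/33
Part III: R2 = 10/33; threaded value p + q = 43; r = -22; 7*(-22)^3 + 4*(-22)^2 + 9*(-22)^1 - 5 = (-74536) + (1936) + (-198) + (-5) = -72803; answer -72803

-72803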